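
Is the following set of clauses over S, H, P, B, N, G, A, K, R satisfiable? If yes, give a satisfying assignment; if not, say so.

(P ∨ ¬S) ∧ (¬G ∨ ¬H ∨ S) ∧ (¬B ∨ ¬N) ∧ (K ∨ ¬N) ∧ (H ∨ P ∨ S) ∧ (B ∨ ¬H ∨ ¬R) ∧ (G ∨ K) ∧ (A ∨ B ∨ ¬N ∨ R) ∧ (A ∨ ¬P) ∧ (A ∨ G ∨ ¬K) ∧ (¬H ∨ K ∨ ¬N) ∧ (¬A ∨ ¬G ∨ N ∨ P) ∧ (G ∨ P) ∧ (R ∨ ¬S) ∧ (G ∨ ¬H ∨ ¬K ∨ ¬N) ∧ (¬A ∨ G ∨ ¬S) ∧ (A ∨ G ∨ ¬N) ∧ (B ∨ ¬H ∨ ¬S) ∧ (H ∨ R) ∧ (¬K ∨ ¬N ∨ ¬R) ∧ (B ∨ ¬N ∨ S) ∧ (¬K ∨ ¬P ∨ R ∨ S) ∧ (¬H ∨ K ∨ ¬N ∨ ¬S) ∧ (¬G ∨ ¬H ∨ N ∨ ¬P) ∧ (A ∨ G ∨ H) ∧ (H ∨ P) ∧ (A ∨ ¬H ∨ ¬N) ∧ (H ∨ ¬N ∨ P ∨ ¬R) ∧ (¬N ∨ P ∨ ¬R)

Set S = False.
Set H = False.
  then (H ∨ P ∨ S) forces P = True.
  then (A ∨ ¬P) forces A = True.
  then (H ∨ R) forces R = True.
Set B = False.
  then (B ∨ ¬N ∨ S) forces N = False.
Set G = True.
Set K = False.
All clauses satisfied.

S = False, H = False, P = True, B = False, N = False, G = True, A = True, K = False, R = True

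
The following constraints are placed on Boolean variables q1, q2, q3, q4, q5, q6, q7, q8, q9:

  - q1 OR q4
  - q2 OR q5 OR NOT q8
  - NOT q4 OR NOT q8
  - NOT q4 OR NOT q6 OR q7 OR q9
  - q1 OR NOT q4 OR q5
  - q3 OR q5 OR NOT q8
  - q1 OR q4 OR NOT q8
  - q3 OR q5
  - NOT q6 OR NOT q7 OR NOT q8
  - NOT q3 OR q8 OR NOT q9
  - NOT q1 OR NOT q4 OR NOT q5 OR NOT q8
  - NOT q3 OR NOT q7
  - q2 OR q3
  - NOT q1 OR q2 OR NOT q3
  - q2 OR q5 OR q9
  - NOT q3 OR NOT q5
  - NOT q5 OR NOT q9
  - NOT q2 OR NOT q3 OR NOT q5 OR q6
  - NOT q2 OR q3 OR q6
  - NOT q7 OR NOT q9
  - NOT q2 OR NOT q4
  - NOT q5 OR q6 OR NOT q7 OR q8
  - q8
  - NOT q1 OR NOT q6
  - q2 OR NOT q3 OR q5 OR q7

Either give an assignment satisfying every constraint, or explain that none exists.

q1=T, q2=T, q3=T, q4=F, q5=F, q6=F, q7=F, q8=T, q9=F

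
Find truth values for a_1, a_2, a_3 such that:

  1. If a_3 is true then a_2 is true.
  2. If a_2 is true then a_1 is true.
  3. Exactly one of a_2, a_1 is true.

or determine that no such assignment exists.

a_1=T, a_2=F, a_3=F

  (1) a_3=F ⇒ a_2: vacuous ✓
  (2) a_2=F ⇒ a_1: vacuous ✓
  (3) {a_2, a_1}: 1 true — exactly one ✓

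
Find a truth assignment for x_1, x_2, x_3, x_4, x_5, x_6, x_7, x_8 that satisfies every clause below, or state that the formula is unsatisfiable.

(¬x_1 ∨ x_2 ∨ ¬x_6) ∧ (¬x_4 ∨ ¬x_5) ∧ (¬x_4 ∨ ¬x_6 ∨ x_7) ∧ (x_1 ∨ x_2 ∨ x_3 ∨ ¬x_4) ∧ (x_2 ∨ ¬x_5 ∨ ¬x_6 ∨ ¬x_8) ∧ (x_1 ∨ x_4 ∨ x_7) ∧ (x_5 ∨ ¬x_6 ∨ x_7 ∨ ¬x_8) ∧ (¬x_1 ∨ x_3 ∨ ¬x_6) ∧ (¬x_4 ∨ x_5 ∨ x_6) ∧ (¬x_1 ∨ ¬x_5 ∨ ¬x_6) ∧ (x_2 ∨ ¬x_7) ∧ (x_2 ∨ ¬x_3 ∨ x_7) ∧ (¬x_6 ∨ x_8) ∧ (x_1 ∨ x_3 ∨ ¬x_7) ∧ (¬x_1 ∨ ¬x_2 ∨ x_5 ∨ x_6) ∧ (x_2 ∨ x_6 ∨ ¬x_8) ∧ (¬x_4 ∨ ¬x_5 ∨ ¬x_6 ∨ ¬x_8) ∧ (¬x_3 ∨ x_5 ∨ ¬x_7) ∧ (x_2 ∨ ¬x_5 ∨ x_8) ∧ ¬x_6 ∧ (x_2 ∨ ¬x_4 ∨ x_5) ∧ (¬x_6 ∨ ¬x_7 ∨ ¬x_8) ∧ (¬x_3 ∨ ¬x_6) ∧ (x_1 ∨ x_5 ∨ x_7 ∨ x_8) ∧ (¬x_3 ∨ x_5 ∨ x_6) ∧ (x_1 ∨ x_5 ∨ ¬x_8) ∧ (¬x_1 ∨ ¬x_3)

x_1: True, x_2: True, x_3: False, x_4: False, x_5: True, x_6: False, x_7: False, x_8: True

Unit clause (¬x_6) forces x_6 = False.
Set x_1 = True.
  then (¬x_1 ∨ ¬x_3) forces x_3 = False.
Set x_2 = True.
  then (¬x_1 ∨ ¬x_2 ∨ x_5 ∨ x_6) forces x_5 = True.
  then (¬x_4 ∨ ¬x_5) forces x_4 = False.
Set x_7 = False.
Set x_8 = True.
All clauses satisfied.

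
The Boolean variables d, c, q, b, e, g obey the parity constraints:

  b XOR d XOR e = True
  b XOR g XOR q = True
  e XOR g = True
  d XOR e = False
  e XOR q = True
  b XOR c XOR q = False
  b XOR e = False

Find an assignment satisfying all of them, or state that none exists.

d=T, c=T, q=F, b=T, e=T, g=F

b XOR d XOR e = T XOR T XOR T = True ✓
b XOR g XOR q = T XOR F XOR F = True ✓
e XOR g = T XOR F = True ✓
d XOR e = T XOR T = False ✓
e XOR q = T XOR F = True ✓
b XOR c XOR q = T XOR T XOR F = False ✓
b XOR e = T XOR T = False ✓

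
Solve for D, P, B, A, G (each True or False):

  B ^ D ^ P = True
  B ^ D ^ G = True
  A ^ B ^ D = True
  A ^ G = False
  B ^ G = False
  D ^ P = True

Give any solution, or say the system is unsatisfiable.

D = True, P = False, B = False, A = False, G = False

B ^ D ^ P = F ^ T ^ F = True ✓
B ^ D ^ G = F ^ T ^ F = True ✓
A ^ B ^ D = F ^ F ^ T = True ✓
A ^ G = F ^ F = False ✓
B ^ G = F ^ F = False ✓
D ^ P = T ^ F = True ✓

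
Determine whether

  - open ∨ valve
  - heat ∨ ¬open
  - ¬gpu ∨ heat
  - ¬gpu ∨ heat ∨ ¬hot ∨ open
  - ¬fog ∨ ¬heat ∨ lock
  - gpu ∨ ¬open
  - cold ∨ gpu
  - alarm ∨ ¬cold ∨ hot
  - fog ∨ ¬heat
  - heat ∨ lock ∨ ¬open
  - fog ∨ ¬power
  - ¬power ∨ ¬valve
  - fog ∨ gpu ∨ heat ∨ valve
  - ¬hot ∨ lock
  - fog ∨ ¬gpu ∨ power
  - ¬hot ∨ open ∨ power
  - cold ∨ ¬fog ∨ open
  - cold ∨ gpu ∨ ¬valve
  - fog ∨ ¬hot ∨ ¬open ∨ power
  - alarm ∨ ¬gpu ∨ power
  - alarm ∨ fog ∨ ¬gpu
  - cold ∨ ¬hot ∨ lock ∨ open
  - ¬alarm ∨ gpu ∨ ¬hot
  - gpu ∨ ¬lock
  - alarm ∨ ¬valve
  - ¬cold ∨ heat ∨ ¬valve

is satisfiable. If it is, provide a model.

Set valve = True.
  then (¬power ∨ ¬valve) forces power = False.
  then (alarm ∨ ¬valve) forces alarm = True.
Set hot = False.
Set open = True.
  then (heat ∨ ¬open) forces heat = True.
  then (gpu ∨ ¬open) forces gpu = True.
  then (fog ∨ ¬heat) forces fog = True.
  then (¬fog ∨ ¬heat ∨ lock) forces lock = True.
Set cold = True.
All clauses satisfied.

valve = True, alarm = True, hot = False, open = True, heat = True, fog = True, lock = True, cold = True, gpu = True, power = False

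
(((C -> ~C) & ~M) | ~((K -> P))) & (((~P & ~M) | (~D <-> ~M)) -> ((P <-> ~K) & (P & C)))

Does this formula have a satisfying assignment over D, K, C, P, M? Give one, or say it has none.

D = False, K = True, C = True, P = False, M = True

  ((C -> ~C) & ~M) | ~((K -> P)) = True
    (C -> ~C) & ~M = False
      C -> ~C = False
        ~C = False
      ~M = False
    ~((K -> P)) = True
      K -> P = False
  ((~P & ~M) | (~D <-> ~M)) -> ((P <-> ~K) & (P & C)) = True
    (~P & ~M) | (~D <-> ~M) = False
      ~P & ~M = False
        ~P = True
        ~M = False
      ~D <-> ~M = False
        ~D = True
        ~M = False
    (P <-> ~K) & (P & C) = False
      P <-> ~K = True
        ~K = False
      P & C = False
Both conjuncts True, so the formula holds.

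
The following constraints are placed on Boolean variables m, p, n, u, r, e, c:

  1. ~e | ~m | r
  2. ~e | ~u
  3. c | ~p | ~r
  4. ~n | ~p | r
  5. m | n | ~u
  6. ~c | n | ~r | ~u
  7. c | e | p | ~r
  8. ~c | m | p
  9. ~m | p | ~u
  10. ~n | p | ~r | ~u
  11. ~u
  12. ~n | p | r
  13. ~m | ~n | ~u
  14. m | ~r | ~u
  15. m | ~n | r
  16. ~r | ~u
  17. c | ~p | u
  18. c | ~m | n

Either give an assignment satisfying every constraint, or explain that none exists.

Unit clause (~u) forces u = False.
Set m = False.
Set p = True.
  then (c | ~p | u) forces c = True.
Set n = False.
Set r = False.
Set e = True.
All clauses satisfied.

m = False, p = True, n = False, u = False, r = False, e = True, c = True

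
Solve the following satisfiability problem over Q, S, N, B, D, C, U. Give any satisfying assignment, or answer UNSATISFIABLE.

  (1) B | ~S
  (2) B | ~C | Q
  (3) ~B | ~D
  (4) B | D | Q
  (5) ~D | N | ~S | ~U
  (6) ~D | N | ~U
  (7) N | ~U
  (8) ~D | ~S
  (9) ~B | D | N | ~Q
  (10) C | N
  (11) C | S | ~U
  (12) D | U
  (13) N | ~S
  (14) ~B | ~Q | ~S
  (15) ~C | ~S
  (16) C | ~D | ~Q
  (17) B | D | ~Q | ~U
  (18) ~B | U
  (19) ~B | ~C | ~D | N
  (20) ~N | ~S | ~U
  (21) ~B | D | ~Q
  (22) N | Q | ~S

Set Q = True.
Try S = True:
  (B | ~S) forces B = True.
  clause (~B | ~Q | ~S) is falsified — backtrack.
So S = False.
Set N = True.
Set B = False.
Try D = False:
  (D | U) forces U = True.
  clause (B | D | ~Q | ~U) is falsified — backtrack.
So D = True.
  then (C | ~D | ~Q) forces C = True.
Set U = False.
All clauses satisfied.

Q = True, S = False, N = True, B = False, D = True, C = True, U = False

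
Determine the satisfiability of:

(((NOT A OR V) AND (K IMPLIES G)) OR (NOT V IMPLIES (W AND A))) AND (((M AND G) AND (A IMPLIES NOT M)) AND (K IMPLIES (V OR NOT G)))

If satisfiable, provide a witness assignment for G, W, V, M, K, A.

G = True; W = False; V = False; M = True; K = False; A = False

  ((NOT A OR V) AND (K IMPLIES G)) OR (NOT V IMPLIES (W AND A)) = True
    (NOT A OR V) AND (K IMPLIES G) = True
      NOT A OR V = True
        NOT A = True
      K IMPLIES G = True
    NOT V IMPLIES (W AND A) = False
      NOT V = True
      W AND A = False
  ((M AND G) AND (A IMPLIES NOT M)) AND (K IMPLIES (V OR NOT G)) = True
    (M AND G) AND (A IMPLIES NOT M) = True
      M AND G = True
      A IMPLIES NOT M = True
        NOT M = False
    K IMPLIES (V OR NOT G) = True
      V OR NOT G = False
        NOT G = False
Both conjuncts True, so the formula holds.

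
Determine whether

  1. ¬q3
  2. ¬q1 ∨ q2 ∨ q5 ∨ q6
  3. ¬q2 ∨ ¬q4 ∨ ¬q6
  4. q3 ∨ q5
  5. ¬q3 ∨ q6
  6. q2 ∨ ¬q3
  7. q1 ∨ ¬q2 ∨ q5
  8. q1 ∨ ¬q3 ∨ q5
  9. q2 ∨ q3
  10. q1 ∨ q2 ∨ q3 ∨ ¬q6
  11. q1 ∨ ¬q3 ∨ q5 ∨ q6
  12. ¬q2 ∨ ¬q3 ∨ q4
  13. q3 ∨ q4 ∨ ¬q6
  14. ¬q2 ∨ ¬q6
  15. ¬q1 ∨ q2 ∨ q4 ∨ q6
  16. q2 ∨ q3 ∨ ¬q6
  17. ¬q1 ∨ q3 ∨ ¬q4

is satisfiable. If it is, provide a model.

Unit clause (¬q3) forces q3 = False.
In (q3 ∨ q5) only q5 is left, so q5 = True.
In (q2 ∨ q3) only q2 is left, so q2 = True.
In (¬q2 ∨ ¬q6) only ¬q6 is left, so q6 = False.
Set q1 = True.
  then (¬q1 ∨ q3 ∨ ¬q4) forces q4 = False.
All clauses satisfied.

q1=T, q2=T, q3=F, q4=F, q5=T, q6=F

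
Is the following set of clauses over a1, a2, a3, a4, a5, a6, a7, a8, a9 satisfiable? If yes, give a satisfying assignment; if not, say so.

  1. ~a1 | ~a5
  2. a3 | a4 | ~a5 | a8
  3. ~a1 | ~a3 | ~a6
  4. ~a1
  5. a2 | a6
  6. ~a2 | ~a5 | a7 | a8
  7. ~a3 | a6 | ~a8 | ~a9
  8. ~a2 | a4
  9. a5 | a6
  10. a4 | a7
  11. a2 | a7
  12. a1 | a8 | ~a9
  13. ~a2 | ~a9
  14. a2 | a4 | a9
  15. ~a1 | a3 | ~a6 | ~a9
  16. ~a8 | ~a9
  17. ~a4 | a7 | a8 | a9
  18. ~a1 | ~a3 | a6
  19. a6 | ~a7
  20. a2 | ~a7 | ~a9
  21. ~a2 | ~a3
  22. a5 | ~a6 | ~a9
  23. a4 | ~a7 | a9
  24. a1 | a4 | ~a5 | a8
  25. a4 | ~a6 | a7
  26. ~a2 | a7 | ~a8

Unit clause (~a1) forces a1 = False.
Set a2 = True.
  then (~a2 | a4) forces a4 = True.
  then (~a2 | ~a9) forces a9 = False.
  then (~a2 | ~a3) forces a3 = False.
Set a5 = False.
  then (a5 | a6) forces a6 = True.
Try a7 = False:
  (~a4 | a7 | a8 | a9) forces a8 = True.
  clause (~a2 | a7 | ~a8) is falsified — backtrack.
So a7 = True.
Set a8 = False.
All clauses satisfied.

a1=F; a2=T; a3=F; a4=T; a5=F; a6=T; a7=T; a8=F; a9=F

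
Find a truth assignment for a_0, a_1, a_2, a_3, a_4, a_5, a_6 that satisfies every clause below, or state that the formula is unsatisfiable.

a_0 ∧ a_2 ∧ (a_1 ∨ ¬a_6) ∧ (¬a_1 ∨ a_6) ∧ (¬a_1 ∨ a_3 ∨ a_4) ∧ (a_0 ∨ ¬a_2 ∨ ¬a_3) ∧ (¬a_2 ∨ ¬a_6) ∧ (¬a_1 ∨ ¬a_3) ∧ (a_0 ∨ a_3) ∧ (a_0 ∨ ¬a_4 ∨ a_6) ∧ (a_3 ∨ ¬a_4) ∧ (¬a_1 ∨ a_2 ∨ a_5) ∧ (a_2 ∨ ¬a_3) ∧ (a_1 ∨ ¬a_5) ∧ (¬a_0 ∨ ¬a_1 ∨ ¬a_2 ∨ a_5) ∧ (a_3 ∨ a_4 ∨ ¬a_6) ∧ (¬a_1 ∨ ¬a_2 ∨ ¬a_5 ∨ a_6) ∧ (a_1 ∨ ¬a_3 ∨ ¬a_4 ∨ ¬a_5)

Unit clause (a_0) forces a_0 = True.
Unit clause (a_2) forces a_2 = True.
In (¬a_2 ∨ ¬a_6) only ¬a_6 is left, so a_6 = False.
In (¬a_1 ∨ a_6) only ¬a_1 is left, so a_1 = False.
In (a_1 ∨ ¬a_5) only ¬a_5 is left, so a_5 = False.
Set a_3 = True.
Set a_4 = True.
All clauses satisfied.

a_0=T, a_1=F, a_2=T, a_3=T, a_4=T, a_5=F, a_6=F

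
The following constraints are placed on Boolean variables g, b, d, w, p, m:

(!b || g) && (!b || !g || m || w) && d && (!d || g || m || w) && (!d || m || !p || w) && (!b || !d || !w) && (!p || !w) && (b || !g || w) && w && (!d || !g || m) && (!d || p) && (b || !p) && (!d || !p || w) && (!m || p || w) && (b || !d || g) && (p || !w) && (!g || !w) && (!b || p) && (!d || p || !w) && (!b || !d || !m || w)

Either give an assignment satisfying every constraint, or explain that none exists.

Case d = True:
  (w) forces w = True.
  (!b || !d || !w) forces b = False.
  (!p || !w) forces p = False.
  Clause (!d || p) is falsified — contradiction.
Case d = False:
  Clause (d) is falsified — contradiction.
Both cases fail, so the formula is unsatisfiable.

No satisfying assignment exists.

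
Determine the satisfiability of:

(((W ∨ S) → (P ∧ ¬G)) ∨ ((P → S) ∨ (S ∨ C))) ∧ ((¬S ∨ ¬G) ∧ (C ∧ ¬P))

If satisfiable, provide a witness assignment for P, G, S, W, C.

P = False; G = True; S = False; W = False; C = True

  ((W ∨ S) → (P ∧ ¬G)) ∨ ((P → S) ∨ (S ∨ C)) = True
    (W ∨ S) → (P ∧ ¬G) = True
      W ∨ S = False
      P ∧ ¬G = False
        ¬G = False
    (P → S) ∨ (S ∨ C) = True
      P → S = True
      S ∨ C = True
  (¬S ∨ ¬G) ∧ (C ∧ ¬P) = True
    ¬S ∨ ¬G = True
      ¬S = True
      ¬G = False
    C ∧ ¬P = True
      ¬P = True
Both conjuncts True, so the formula holds.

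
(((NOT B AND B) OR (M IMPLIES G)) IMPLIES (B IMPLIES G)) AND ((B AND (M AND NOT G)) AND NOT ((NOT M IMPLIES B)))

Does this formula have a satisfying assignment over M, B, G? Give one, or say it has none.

Unsatisfiable — no assignment works.

Case M = True: the conjunct NOT ((NOT M IMPLIES B)) becomes NOT ((False IMPLIES B)) = False.
Case M = False: the conjunct M is False.
Both cases fail — unsatisfiable.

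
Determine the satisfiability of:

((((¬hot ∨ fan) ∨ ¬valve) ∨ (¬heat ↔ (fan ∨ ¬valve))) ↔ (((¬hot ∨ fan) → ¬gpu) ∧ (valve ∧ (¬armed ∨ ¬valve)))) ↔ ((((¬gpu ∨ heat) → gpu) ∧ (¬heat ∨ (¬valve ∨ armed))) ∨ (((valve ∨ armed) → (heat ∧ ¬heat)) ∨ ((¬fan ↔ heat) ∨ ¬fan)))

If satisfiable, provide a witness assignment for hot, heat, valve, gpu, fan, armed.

hot = True; heat = True; valve = True; gpu = False; fan = False; armed = False

  ((((¬hot ∨ fan) ∨ ¬valve) ∨ (¬heat ↔ (fan ∨ ¬valve))) ↔ (((¬hot ∨ fan) → ¬gpu) ∧ (valve ∧ (¬armed ∨ ¬valve)))) ↔ ((((¬gpu ∨ heat) → gpu) ∧ (¬heat ∨ (¬valve ∨ armed))) ∨ (((valve ∨ armed) → (heat ∧ ¬heat)) ∨ ((¬fan ↔ heat) ∨ ¬fan))) = True
    (((¬hot ∨ fan) ∨ ¬valve) ∨ (¬heat ↔ (fan ∨ ¬valve))) ↔ (((¬hot ∨ fan) → ¬gpu) ∧ (valve ∧ (¬armed ∨ ¬valve))) = True
      ((¬hot ∨ fan) ∨ ¬valve) ∨ (¬heat ↔ (fan ∨ ¬valve)) = True
        (¬hot ∨ fan) ∨ ¬valve = False
          ¬hot ∨ fan = False
            ¬hot = False
          ¬valve = False
        ¬heat ↔ (fan ∨ ¬valve) = True
          ¬heat = False
          fan ∨ ¬valve = False
            ¬valve = False
      ((¬hot ∨ fan) → ¬gpu) ∧ (valve ∧ (¬armed ∨ ¬valve)) = True
        (¬hot ∨ fan) → ¬gpu = True
          ¬hot ∨ fan = False
            ¬hot = False
          ¬gpu = True
        valve ∧ (¬armed ∨ ¬valve) = True
          ¬armed ∨ ¬valve = True
            ¬armed = True
            ¬valve = False
    (((¬gpu ∨ heat) → gpu) ∧ (¬heat ∨ (¬valve ∨ armed))) ∨ (((valve ∨ armed) → (heat ∧ ¬heat)) ∨ ((¬fan ↔ heat) ∨ ¬fan)) = True
      ((¬gpu ∨ heat) → gpu) ∧ (¬heat ∨ (¬valve ∨ armed)) = False
        (¬gpu ∨ heat) → gpu = False
          ¬gpu ∨ heat = True
            ¬gpu = True
        ¬heat ∨ (¬valve ∨ armed) = False
          ¬heat = False
          ¬valve ∨ armed = False
            ¬valve = False
      ((valve ∨ armed) → (heat ∧ ¬heat)) ∨ ((¬fan ↔ heat) ∨ ¬fan) = True
        (valve ∨ armed) → (heat ∧ ¬heat) = False
          valve ∨ armed = True
          heat ∧ ¬heat = False
            ¬heat = False
        (¬fan ↔ heat) ∨ ¬fan = True
          ¬fan ↔ heat = True
            ¬fan = True
          ¬fan = True
The formula evaluates to True.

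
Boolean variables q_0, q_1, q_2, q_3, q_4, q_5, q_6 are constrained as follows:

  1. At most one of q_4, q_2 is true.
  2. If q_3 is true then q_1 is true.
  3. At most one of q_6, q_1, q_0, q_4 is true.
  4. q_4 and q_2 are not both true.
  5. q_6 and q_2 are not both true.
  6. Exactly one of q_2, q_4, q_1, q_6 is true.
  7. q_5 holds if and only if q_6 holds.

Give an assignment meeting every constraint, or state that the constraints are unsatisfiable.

q_0=F; q_1=T; q_2=F; q_3=F; q_4=F; q_5=F; q_6=F

  (1) {q_4, q_2}: 0 true — at most one ✓
  (2) q_3=F ⇒ q_1: vacuous ✓
  (3) {q_6, q_1, q_0, q_4}: 1 true — at most one ✓
  (4) q_4=F, q_2=F — not both ✓
  (5) q_6=F, q_2=F — not both ✓
  (6) {q_2, q_4, q_1, q_6}: 1 true — exactly one ✓
  (7) q_5=F, q_6=F — same ✓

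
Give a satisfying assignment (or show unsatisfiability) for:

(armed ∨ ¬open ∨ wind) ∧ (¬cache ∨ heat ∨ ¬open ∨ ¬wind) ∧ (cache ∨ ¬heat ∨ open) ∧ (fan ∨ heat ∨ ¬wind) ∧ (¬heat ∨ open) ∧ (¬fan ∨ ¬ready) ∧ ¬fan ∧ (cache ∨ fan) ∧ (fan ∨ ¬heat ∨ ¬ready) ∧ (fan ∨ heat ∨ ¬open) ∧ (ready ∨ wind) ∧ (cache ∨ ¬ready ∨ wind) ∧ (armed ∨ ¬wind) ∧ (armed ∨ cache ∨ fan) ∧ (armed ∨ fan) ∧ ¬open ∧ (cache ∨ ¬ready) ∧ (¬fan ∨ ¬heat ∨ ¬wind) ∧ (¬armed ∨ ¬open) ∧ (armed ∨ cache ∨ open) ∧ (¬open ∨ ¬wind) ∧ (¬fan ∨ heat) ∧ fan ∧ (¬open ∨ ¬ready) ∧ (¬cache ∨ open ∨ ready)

Case fan = True:
  Clause (¬fan) is falsified — contradiction.
Case fan = False:
  Clause (fan) is falsified — contradiction.
Both cases fail, so the formula is unsatisfiable.

The formula is unsatisfiable.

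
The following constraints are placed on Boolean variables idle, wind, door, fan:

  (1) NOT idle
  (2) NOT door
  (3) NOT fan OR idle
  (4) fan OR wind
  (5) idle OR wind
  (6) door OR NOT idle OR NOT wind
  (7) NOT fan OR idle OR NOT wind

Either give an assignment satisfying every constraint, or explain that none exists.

Unit clause (NOT idle) forces idle = False.
Unit clause (NOT door) forces door = False.
In (NOT fan OR idle) only NOT fan is left, so fan = False.
In (fan OR wind) only wind is left, so wind = True.
Check each clause:
  (NOT idle): NOT idle holds.
  (NOT door): NOT door holds.
  (NOT fan OR idle): NOT fan holds.
  (fan OR wind): wind holds.
  (idle OR wind): wind holds.
  (door OR NOT idle OR NOT wind): NOT idle holds.
  (NOT fan OR idle OR NOT wind): NOT fan holds.
All clauses satisfied.

idle = False, wind = True, door = False, fan = False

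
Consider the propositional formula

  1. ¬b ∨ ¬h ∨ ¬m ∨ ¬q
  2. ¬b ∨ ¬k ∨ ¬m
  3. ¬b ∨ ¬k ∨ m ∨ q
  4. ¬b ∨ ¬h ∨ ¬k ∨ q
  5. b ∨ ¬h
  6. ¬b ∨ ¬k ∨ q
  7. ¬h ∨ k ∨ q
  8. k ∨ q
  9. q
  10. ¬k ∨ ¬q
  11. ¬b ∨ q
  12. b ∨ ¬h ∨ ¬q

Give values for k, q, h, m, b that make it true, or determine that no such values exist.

Unit clause (q) forces q = True.
In (¬k ∨ ¬q) only ¬k is left, so k = False.
Set h = True.
  then (b ∨ ¬h) forces b = True.
  then (¬b ∨ ¬h ∨ ¬m ∨ ¬q) forces m = False.
All clauses satisfied.

k = False, q = True, h = True, m = False, b = True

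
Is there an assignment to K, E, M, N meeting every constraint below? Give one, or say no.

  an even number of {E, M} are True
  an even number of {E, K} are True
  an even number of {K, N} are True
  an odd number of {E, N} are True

Adding constraints 2, 3, 4 mod 2: every variable appears an even number of times on the left, so the left side is 0.
But the right sides sum to 1 (mod 2). 0 ≠ 1 — the system is inconsistent.

The formula is unsatisfiable.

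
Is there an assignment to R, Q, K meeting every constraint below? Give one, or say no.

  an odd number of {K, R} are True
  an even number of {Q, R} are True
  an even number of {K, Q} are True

The formula is unsatisfiable.

Adding constraints 1, 2, 3 mod 2: every variable appears an even number of times on the left, so the left side is 0.
But the right sides sum to 1 (mod 2). 0 ≠ 1 — the system is inconsistent.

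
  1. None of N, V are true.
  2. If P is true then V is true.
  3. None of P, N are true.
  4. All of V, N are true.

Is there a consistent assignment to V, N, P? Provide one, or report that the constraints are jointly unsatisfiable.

UNSATISFIABLE

Case V = True:
  Constraint (1) is violated (V=T) — contradiction.
Case V = False:
  Constraint (4) is violated (V=F) — contradiction.
Both cases fail — unsatisfiable.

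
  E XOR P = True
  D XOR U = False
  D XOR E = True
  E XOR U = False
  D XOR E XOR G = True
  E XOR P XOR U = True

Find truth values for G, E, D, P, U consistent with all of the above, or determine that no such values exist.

Adding constraints 2, 3, 4 mod 2: every variable appears an even number of times on the left, so the left side is 0.
But the right sides sum to 1 (mod 2). 0 ≠ 1 — the system is inconsistent.

Unsatisfiable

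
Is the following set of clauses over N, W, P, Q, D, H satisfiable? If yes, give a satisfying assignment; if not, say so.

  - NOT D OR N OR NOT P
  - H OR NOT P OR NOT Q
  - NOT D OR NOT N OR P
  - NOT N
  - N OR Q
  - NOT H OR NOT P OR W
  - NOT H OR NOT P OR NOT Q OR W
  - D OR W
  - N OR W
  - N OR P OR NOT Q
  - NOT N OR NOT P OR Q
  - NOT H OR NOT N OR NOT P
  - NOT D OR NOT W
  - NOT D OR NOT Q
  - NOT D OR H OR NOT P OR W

N = False; W = True; P = True; Q = True; D = False; H = True

Unit clause (NOT N) forces N = False.
In (N OR Q) only Q is left, so Q = True.
In (N OR W) only W is left, so W = True.
In (N OR P OR NOT Q) only P is left, so P = True.
In (NOT D OR NOT W) only NOT D is left, so D = False.
In (H OR NOT P OR NOT Q) only H is left, so H = True.
All clauses satisfied.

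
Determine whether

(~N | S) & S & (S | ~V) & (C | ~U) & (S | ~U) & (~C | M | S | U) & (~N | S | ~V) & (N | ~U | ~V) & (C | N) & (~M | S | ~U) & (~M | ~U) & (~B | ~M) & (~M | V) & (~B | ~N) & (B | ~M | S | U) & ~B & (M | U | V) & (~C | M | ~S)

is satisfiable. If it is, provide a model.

Unit clause (S) forces S = True.
Unit clause (~B) forces B = False.
Set V = True.
Set N = True.
Set C = False.
  then (C | ~U) forces U = False.
Set M = True.
All clauses satisfied.

V = True, N = True, B = False, S = True, C = False, U = False, M = True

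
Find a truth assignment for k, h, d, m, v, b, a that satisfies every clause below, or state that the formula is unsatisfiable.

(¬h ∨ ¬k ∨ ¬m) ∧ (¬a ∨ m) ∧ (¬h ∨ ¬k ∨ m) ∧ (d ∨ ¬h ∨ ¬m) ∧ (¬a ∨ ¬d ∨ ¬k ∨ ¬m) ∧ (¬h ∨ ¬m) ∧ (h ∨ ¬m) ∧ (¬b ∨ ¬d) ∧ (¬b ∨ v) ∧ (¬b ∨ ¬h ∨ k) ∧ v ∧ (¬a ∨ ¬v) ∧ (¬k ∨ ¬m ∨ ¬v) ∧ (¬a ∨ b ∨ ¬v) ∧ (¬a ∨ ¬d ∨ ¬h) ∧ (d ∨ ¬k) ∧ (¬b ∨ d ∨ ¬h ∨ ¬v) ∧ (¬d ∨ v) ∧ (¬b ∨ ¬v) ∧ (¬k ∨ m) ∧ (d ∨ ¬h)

Unit clause (v) forces v = True.
In (¬a ∨ ¬v) only ¬a is left, so a = False.
In (¬b ∨ ¬v) only ¬b is left, so b = False.
Set k = False.
Set h = False.
  then (h ∨ ¬m) forces m = False.
Set d = False.
All clauses satisfied.

k: False, h: False, d: False, m: False, v: True, b: False, a: False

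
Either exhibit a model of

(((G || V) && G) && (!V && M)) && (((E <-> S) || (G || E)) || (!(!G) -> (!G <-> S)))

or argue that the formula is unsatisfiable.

M = True, S = False, G = True, E = True, V = False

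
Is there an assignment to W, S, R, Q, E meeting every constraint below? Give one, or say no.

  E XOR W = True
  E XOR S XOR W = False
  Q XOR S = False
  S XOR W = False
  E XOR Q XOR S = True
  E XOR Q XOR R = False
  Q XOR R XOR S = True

Adding constraints 2, 3, 4, 5 mod 2: every variable appears an even number of times on the left, so the left side is 0.
But the right sides sum to 1 (mod 2). 0 ≠ 1 — the system is inconsistent.

The formula is unsatisfiable.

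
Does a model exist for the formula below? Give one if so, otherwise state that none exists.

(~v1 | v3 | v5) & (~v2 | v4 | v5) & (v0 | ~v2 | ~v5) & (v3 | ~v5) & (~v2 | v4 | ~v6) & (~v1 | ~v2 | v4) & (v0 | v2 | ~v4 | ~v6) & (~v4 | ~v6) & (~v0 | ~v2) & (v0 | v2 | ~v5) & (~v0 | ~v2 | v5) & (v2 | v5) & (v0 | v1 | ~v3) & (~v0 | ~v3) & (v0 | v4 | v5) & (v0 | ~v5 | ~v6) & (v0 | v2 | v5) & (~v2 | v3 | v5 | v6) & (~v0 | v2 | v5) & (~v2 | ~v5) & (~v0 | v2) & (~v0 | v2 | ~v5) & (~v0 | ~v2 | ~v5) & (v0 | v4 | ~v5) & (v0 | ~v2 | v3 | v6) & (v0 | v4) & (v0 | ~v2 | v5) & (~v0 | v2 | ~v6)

The formula is unsatisfiable.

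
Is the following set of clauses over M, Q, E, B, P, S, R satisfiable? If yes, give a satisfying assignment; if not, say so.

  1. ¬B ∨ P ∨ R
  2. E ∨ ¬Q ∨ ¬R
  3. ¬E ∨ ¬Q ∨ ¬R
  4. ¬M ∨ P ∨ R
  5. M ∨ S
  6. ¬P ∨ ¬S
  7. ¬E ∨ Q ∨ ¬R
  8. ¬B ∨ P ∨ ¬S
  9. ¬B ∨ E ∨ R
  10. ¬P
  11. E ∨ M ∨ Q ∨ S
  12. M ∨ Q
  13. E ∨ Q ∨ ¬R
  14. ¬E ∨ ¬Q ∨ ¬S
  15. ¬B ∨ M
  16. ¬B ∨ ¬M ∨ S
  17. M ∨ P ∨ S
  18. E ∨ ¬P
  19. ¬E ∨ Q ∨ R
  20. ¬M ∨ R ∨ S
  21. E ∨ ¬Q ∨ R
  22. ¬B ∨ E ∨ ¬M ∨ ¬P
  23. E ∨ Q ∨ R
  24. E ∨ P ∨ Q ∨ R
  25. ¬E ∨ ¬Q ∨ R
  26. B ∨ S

UNSATISFIABLE

Case R = True:
  (¬P) forces P = False.
  If Q = True:
    (E ∨ ¬Q ∨ ¬R) forces E = True.
    clause (¬E ∨ ¬Q ∨ ¬R) is falsified.
  If Q = False:
    (¬E ∨ Q ∨ ¬R) forces E = False.
    clause (E ∨ Q ∨ ¬R) is falsified.
  Every sub-case reaches a contradiction.
Case R = False:
  (¬P) forces P = False.
  (¬B ∨ P ∨ R) forces B = False.
  (¬M ∨ P ∨ R) forces M = False.
  (M ∨ S) forces S = True.
  (M ∨ Q) forces Q = True.
  (¬E ∨ ¬Q ∨ ¬S) forces E = False.
  Clause (E ∨ ¬Q ∨ R) is falsified — contradiction.
Both cases fail, so the formula is unsatisfiable.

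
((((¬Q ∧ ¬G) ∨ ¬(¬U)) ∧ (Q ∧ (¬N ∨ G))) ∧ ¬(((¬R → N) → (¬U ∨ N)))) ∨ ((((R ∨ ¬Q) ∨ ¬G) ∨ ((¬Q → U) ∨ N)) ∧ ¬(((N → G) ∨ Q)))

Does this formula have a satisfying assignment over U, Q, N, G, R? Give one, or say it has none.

U=T; Q=F; N=T; G=F; R=T

  ((((¬Q ∧ ¬G) ∨ ¬(¬U)) ∧ (Q ∧ (¬N ∨ G))) ∧ ¬(((¬R → N) → (¬U ∨ N)))) ∨ ((((R ∨ ¬Q) ∨ ¬G) ∨ ((¬Q → U) ∨ N)) ∧ ¬(((N → G) ∨ Q))) = True
    (((¬Q ∧ ¬G) ∨ ¬(¬U)) ∧ (Q ∧ (¬N ∨ G))) ∧ ¬(((¬R → N) → (¬U ∨ N))) = False
      ((¬Q ∧ ¬G) ∨ ¬(¬U)) ∧ (Q ∧ (¬N ∨ G)) = False
        (¬Q ∧ ¬G) ∨ ¬(¬U) = True
          ¬Q ∧ ¬G = True
            ¬Q = True
            ¬G = True
          ¬(¬U) = True
            ¬U = False
        Q ∧ (¬N ∨ G) = False
          ¬N ∨ G = False
            ¬N = False
      ¬(((¬R → N) → (¬U ∨ N))) = False
        (¬R → N) → (¬U ∨ N) = True
          ¬R → N = True
            ¬R = False
          ¬U ∨ N = True
            ¬U = False
    (((R ∨ ¬Q) ∨ ¬G) ∨ ((¬Q → U) ∨ N)) ∧ ¬(((N → G) ∨ Q)) = True
      ((R ∨ ¬Q) ∨ ¬G) ∨ ((¬Q → U) ∨ N) = True
        (R ∨ ¬Q) ∨ ¬G = True
          R ∨ ¬Q = True
            ¬Q = True
          ¬G = True
        (¬Q → U) ∨ N = True
          ¬Q → U = True
            ¬Q = True
      ¬(((N → G) ∨ Q)) = True
        (N → G) ∨ Q = False
          N → G = False
The formula evaluates to True.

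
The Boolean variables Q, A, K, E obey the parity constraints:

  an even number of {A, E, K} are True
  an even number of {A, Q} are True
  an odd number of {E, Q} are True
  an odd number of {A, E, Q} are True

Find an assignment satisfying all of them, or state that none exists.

Q=F, A=F, K=T, E=T

{A, E, K}: 2 true → even ✓
{A, Q}: 0 true → even ✓
{E, Q}: 1 true → odd ✓
{A, E, Q}: 1 true → odd ✓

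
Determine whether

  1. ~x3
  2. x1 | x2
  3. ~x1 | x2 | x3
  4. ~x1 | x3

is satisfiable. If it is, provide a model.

Unit clause (~x3) forces x3 = False.
In (~x1 | x3) only ~x1 is left, so x1 = False.
In (x1 | x2) only x2 is left, so x2 = True.
Check each clause:
  (~x3): ~x3 holds.
  (x1 | x2): x2 holds.
  (~x1 | x2 | x3): ~x1 holds.
  (~x1 | x3): ~x1 holds.
All clauses satisfied.

x1=F, x2=T, x3=F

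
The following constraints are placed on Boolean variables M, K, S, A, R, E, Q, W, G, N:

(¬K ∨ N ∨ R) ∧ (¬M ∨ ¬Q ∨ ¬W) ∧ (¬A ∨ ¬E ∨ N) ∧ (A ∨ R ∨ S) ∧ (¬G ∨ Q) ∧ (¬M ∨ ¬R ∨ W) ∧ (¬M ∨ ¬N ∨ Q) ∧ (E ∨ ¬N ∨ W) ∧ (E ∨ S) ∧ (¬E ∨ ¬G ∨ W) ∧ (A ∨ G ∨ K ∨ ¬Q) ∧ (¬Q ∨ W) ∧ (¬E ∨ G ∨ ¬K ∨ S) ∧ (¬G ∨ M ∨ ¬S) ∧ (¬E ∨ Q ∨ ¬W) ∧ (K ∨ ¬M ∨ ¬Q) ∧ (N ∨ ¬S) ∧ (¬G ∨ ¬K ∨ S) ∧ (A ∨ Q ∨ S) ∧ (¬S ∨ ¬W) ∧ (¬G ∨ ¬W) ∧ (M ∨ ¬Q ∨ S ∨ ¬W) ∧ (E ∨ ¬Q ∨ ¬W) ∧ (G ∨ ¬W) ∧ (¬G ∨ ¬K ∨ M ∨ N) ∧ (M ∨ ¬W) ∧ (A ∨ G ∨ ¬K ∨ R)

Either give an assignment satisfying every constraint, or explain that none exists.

M: False; K: False; S: False; A: True; R: True; E: True; Q: False; W: False; G: False; N: True

Set M = False.
  then (M ∨ ¬W) forces W = False.
  then (¬Q ∨ W) forces Q = False.
  then (¬G ∨ Q) forces G = False.
Set K = False.
Set S = False.
  then (E ∨ S) forces E = True.
  then (A ∨ Q ∨ S) forces A = True.
  then (¬A ∨ ¬E ∨ N) forces N = True.
Set R = True.
All clauses satisfied.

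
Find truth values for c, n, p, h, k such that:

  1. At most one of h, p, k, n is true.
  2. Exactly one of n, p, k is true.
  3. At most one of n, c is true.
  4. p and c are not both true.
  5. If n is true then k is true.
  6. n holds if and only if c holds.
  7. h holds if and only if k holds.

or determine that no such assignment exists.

c=F, n=F, p=T, h=F, k=F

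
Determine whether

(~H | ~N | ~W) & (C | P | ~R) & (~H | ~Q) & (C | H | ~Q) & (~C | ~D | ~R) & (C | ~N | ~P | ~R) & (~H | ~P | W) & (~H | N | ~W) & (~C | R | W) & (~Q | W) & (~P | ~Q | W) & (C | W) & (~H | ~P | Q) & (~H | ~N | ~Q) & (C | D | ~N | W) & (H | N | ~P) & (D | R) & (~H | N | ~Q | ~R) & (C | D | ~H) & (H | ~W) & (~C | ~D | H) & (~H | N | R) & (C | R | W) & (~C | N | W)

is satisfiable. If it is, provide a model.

C=T, R=T, W=F, D=F, H=F, Q=F, P=F, N=T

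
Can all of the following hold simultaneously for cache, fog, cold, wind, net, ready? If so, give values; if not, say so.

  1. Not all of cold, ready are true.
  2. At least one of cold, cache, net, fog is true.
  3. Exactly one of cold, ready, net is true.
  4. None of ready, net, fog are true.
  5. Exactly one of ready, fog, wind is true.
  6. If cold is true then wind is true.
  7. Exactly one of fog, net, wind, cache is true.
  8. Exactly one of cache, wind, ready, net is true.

cache=F, fog=F, cold=T, wind=T, net=F, ready=F

  (1) {cold, ready}: 1/2 true — not all ✓
  (2) {cold, cache, net, fog}: 1 true — at least one ✓
  (3) {cold, ready, net}: 1 true — exactly one ✓
  (4) {ready, net, fog}: 0 true — none ✓
  (5) {ready, fog, wind}: 1 true — exactly one ✓
  (6) cold=T ⇒ wind: T ✓
  (7) {fog, net, wind, cache}: 1 true — exactly one ✓
  (8) {cache, wind, ready, net}: 1 true — exactly one ✓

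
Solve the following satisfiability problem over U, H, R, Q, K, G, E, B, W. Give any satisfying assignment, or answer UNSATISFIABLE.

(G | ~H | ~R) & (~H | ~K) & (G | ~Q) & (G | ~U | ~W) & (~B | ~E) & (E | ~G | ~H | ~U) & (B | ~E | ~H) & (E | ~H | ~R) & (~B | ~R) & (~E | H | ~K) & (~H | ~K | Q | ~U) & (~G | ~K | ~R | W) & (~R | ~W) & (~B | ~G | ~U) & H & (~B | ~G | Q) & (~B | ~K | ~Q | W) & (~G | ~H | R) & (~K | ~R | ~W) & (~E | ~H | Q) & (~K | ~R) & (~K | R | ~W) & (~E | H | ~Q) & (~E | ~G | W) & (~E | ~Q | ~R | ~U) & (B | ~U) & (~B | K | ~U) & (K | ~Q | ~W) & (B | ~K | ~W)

Unit clause (H) forces H = True.
In (~H | ~K) only ~K is left, so K = False.
Try U = True:
  (B | ~U) forces B = True.
  clause (~B | K | ~U) is falsified — backtrack.
So U = False.
Set R = False.
  then (~G | ~H | R) forces G = False.
  then (G | ~Q) forces Q = False.
  then (~E | ~H | Q) forces E = False.
Set B = True.
Set W = False.
All clauses satisfied.

U=F, H=T, R=F, Q=F, K=F, G=F, E=F, B=T, W=F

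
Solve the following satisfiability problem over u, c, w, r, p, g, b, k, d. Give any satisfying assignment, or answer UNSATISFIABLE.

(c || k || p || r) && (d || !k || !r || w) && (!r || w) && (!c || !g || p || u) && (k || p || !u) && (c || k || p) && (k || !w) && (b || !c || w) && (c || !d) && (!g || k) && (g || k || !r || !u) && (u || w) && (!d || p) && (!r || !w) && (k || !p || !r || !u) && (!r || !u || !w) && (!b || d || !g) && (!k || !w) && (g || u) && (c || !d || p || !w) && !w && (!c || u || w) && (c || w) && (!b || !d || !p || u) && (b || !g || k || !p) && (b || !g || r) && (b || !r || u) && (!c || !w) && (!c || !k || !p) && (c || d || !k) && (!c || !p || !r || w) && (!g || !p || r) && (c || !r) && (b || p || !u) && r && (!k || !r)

Case w = True:
  Clause (!w) is falsified — contradiction.
Case w = False:
  (!r || w) forces r = False.
  Clause (r) is falsified — contradiction.
Both cases fail, so the formula is unsatisfiable.

No satisfying assignment exists.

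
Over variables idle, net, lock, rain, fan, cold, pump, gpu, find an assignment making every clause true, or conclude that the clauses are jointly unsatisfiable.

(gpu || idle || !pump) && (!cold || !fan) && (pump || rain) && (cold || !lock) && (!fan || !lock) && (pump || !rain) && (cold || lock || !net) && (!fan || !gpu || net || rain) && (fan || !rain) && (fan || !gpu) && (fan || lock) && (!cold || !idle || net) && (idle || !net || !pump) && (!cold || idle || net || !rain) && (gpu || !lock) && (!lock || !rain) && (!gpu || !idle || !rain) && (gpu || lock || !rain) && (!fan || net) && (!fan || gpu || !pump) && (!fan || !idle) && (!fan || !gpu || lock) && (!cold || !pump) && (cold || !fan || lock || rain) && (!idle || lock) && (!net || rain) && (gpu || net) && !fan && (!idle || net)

Case gpu = True:
  (fan || !gpu) forces fan = True.
  Clause (!fan) is falsified — contradiction.
Case gpu = False:
  (gpu || !lock) forces lock = False.
  (fan || lock) forces fan = True.
  Clause (!fan) is falsified — contradiction.
Both cases fail, so the formula is unsatisfiable.

Unsatisfiable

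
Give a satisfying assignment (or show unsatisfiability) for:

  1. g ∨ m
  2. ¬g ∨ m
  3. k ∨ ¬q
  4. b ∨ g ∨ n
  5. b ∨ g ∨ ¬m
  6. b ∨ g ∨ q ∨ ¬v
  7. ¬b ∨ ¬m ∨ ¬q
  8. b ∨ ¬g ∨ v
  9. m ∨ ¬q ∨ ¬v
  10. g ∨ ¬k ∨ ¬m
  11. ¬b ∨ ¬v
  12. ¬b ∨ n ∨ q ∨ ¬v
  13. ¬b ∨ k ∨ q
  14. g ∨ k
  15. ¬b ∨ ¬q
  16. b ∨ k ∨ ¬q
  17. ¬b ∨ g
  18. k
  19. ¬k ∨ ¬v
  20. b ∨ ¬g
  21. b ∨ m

b: True; v: False; q: False; n: False; m: True; g: True; k: True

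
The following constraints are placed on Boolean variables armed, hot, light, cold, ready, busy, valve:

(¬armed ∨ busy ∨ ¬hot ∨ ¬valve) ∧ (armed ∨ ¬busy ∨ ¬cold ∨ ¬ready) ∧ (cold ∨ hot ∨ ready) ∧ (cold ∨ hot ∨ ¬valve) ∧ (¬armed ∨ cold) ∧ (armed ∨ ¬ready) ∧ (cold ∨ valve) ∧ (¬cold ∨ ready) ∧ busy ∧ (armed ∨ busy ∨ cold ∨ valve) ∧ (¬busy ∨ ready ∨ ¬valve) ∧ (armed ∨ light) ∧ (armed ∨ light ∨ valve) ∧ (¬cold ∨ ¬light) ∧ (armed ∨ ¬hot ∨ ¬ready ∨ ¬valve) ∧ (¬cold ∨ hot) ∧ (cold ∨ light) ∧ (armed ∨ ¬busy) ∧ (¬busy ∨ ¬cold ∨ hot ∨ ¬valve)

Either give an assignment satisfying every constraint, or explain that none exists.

armed = True, hot = True, light = False, cold = True, ready = True, busy = True, valve = False

Unit clause (busy) forces busy = True.
In (armed ∨ ¬busy) only armed is left, so armed = True.
In (¬armed ∨ cold) only cold is left, so cold = True.
In (¬cold ∨ ready) only ready is left, so ready = True.
In (¬cold ∨ ¬light) only ¬light is left, so light = False.
In (¬cold ∨ hot) only hot is left, so hot = True.
Set valve = False.
All clauses satisfied.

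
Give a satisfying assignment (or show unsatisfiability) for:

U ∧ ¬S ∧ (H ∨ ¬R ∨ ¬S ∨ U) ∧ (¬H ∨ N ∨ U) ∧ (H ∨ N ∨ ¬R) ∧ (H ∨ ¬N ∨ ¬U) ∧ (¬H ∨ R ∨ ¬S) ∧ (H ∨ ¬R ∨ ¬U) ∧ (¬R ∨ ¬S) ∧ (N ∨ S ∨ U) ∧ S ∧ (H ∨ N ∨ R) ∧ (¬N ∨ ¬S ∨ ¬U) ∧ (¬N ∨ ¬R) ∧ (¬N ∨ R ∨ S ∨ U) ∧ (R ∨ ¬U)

No satisfying assignment exists.

Case S = True:
  Clause (¬S) is falsified — contradiction.
Case S = False:
  Clause (S) is falsified — contradiction.
Both cases fail, so the formula is unsatisfiable.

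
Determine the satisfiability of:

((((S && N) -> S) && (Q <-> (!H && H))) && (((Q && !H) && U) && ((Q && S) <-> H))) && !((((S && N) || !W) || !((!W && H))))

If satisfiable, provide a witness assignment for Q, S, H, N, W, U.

The conjunct !((((S && N) || !W) || !((!W && H)))) is unsatisfiable on its own:
  W = True: this becomes !(((S && N) || True)) = False.
  W = False: this becomes !((True || !H)) = False.
So the whole conjunction is unsatisfiable.

No satisfying assignment exists.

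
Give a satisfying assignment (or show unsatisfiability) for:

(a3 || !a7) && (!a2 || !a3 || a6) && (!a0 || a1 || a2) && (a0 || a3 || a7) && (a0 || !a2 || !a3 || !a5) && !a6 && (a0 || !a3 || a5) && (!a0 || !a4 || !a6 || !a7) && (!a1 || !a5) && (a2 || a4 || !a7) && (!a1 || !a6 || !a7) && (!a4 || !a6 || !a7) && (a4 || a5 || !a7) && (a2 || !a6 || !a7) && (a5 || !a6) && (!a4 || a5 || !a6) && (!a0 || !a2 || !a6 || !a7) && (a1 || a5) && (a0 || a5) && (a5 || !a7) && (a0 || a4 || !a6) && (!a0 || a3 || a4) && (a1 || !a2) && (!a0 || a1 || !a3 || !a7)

a0 = False, a1 = False, a2 = False, a3 = True, a4 = True, a5 = True, a6 = False, a7 = True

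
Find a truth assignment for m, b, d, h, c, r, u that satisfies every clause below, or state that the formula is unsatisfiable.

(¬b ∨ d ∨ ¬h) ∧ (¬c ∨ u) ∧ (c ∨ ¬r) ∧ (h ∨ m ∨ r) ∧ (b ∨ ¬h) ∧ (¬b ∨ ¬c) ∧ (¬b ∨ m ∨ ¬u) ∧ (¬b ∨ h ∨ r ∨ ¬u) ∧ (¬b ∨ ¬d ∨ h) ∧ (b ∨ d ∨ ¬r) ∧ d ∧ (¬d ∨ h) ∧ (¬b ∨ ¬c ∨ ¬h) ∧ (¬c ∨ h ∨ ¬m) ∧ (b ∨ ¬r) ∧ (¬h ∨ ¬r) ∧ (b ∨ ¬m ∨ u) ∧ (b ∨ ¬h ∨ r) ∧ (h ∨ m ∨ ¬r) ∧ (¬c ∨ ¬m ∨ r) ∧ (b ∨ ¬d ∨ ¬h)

Unit clause (d) forces d = True.
In (¬d ∨ h) only h is left, so h = True.
In (¬h ∨ ¬r) only ¬r is left, so r = False.
In (b ∨ ¬h ∨ r) only b is left, so b = True.
In (¬b ∨ ¬c) only ¬c is left, so c = False.
Set m = False.
  then (¬b ∨ m ∨ ¬u) forces u = False.
All clauses satisfied.

m: False; b: True; d: True; h: True; c: False; r: False; u: False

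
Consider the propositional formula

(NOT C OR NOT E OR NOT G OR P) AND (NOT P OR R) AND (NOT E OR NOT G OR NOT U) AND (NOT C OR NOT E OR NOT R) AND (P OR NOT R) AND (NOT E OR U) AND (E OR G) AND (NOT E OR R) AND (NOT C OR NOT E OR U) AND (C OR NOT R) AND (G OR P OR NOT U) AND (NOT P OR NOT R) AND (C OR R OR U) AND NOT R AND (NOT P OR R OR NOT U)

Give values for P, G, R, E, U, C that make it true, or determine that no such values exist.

P: False; G: True; R: False; E: False; U: False; C: True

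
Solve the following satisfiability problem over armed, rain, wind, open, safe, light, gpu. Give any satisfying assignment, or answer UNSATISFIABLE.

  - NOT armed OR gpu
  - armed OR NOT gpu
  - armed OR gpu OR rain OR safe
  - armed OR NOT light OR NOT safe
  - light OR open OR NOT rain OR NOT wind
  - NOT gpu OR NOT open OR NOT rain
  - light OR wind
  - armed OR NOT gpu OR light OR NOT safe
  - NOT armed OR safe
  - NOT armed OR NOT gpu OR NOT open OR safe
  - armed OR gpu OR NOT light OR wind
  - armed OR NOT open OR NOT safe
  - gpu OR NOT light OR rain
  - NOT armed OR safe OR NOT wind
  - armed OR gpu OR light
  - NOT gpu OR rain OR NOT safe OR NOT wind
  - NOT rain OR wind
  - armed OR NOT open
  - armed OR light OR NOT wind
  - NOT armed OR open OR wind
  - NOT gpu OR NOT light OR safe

armed: False, rain: True, wind: True, open: False, safe: False, light: True, gpu: False

Set armed = False.
  then (armed OR NOT gpu) forces gpu = False.
  then (armed OR gpu OR light) forces light = True.
  then (armed OR NOT open) forces open = False.
  then (armed OR NOT light OR NOT safe) forces safe = False.
  then (armed OR gpu OR NOT light OR wind) forces wind = True.
  then (gpu OR NOT light OR rain) forces rain = True.
All clauses satisfied.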